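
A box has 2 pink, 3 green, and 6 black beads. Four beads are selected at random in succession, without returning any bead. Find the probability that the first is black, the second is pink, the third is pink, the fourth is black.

1/132

Multiply the conditional probability of each draw in order, without replacement, so each draw removes one from its color and from the total.
P = (6/11) · (2/10) · (1/9) · (5/8) = 1/132 ≈ 0.0076.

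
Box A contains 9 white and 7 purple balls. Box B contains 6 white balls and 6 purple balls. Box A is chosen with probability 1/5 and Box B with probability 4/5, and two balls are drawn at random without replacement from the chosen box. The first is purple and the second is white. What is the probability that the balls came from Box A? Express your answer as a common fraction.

77/397

P(E | Box A) = 21/80; P(E | Box B) = 3/11.
P(E) = 1/5·21/80 + 4/5·3/11 = 1191/4400.
By Bayes' rule, P(Box A | E) = 21/400 / 1191/4400 = 77/397 ≈ 0.1940.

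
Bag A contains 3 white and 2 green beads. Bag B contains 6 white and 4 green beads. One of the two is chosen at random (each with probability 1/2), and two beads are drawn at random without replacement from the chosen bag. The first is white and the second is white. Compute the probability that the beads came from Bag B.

P(E | Bag A) = 3/10; P(E | Bag B) = 1/3.
P(E) = 1/2·3/10 + 1/2·1/3 = 19/60.
By Bayes' rule, P(Bag B | E) = 1/6 / 19/60 = 10/19 ≈ 0.5263.

10/19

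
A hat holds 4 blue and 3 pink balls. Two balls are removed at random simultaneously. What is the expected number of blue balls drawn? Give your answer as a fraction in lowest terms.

8/7

By linearity of expectation, E[X] = Σ P(draw i is blue); by symmetry each draw (even without replacement) has P(blue) = 4/7.
E[X] = 2 · 4/7 = 8/7 ≈ 1.1429.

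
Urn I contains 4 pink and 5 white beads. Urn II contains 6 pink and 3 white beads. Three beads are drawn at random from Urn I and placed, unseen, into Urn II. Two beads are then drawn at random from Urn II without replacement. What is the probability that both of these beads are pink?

Condition on how many of the transferred beads are pink (from Urn I: 4 pink of 9; then Urn II has 12 total).
  0 pink: C(4,0)C(5,3)/C(9,3) = 5/42; then P = C(6,2)/C(12,2) = 5/22
  1 pink: C(4,1)C(5,2)/C(9,3) = 10/21; then P = C(7,2)/C(12,2) = 7/22
  2 pink: C(4,2)C(5,1)/C(9,3) = 5/14; then P = C(8,2)/C(12,2) = 14/33
  3 pink: C(4,3)C(5,0)/C(9,3) = 1/21; then P = C(9,2)/C(12,2) = 6/11
P(both pink) = 47/132 ≈ 0.3561.

47/132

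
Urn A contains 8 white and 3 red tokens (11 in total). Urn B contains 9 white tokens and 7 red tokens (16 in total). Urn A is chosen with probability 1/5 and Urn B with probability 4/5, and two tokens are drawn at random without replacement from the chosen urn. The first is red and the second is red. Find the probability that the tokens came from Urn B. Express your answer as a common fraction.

P(E | Urn A) = 3/55; P(E | Urn B) = 7/40.
P(E) = 1/5·3/55 + 4/5·7/40 = 83/550.
By Bayes' rule, P(Urn B | E) = 7/50 / 83/550 = 77/83 ≈ 0.9277.

77/83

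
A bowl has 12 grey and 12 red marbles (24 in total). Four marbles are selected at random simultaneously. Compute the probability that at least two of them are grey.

Sum the hypergeometric tail for j = 2,…,4 grey marbles.
Favorable = C(12,2)·C(12,2) + C(12,3)·C(12,1) + C(12,4)·C(12,0) = 7491; total = C(24,4) = 10626.
P = 7491/10626 = 227/322 ≈ 0.7050.

227/322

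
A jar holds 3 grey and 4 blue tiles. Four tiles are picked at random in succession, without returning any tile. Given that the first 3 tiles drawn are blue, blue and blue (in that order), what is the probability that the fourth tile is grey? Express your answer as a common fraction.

3/4

After removing 3 blue, the jar has 3 grey out of 4 remaining.
P(fourth is grey | given) = 3/4 ≈ 0.7500.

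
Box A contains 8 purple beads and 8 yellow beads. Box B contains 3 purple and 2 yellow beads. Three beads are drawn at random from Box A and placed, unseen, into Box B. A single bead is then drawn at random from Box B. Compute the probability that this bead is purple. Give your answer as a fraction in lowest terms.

9/16

Condition on how many of the transferred beads are purple (from Box A: 8 purple of 16; then Box B has 8 total).
  0 purple: C(8,0)C(8,3)/C(16,3) = 1/10; then P = 3/8
  1 purple: C(8,1)C(8,2)/C(16,3) = 2/5; then P = 4/8
  2 purple: C(8,2)C(8,1)/C(16,3) = 2/5; then P = 5/8
  3 purple: C(8,3)C(8,0)/C(16,3) = 1/10; then P = 6/8
P(purple from Box B) = 9/16 ≈ 0.5625.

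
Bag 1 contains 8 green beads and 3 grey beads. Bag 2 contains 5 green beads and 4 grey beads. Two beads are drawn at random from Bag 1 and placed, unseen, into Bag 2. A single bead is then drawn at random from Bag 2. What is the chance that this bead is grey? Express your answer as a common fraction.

50/121

Condition on how many of the transferred beads are grey (from Bag 1: 3 grey of 11; then Bag 2 has 11 total).
  0 grey: C(3,0)C(8,2)/C(11,2) = 28/55; then P = 4/11
  1 grey: C(3,1)C(8,1)/C(11,2) = 24/55; then P = 5/11
  2 grey: C(3,2)C(8,0)/C(11,2) = 3/55; then P = 6/11
P(grey from Bag 2) = 50/121 ≈ 0.4132.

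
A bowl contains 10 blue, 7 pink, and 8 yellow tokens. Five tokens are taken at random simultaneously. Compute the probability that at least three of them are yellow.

211/1265

Sum the hypergeometric tail for j = 3,…,5 yellow tokens.
Favorable = C(8,3)·C(17,2) + C(8,4)·C(17,1) + C(8,5)·C(17,0) = 8862; total = C(25,5) = 53130.
P = 8862/53130 = 211/1265 ≈ 0.1668.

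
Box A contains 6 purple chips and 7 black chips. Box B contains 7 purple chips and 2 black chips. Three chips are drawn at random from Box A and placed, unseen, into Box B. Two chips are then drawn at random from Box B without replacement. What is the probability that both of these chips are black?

131/1716

Condition on how many of the transferred chips are black (from Box A: 7 black of 13; then Box B has 12 total).
  0 black: C(7,0)C(6,3)/C(13,3) = 10/143; then P = C(2,2)/C(12,2) = 1/66
  1 black: C(7,1)C(6,2)/C(13,3) = 105/286; then P = C(3,2)/C(12,2) = 1/22
  2 black: C(7,2)C(6,1)/C(13,3) = 63/143; then P = C(4,2)/C(12,2) = 1/11
  3 black: C(7,3)C(6,0)/C(13,3) = 35/286; then P = C(5,2)/C(12,2) = 5/33
P(both black) = 131/1716 ≈ 0.0763.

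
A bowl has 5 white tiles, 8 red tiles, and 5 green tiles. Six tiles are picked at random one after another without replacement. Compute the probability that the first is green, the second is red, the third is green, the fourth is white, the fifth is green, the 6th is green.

Multiply the conditional probability of each draw in order, without replacement, so each draw removes one from its color and from the total.
P = (5/18) · (8/17) · (4/16) · (5/15) · (3/14) · (2/13) = 5/13923 ≈ 0.0004.

5/13923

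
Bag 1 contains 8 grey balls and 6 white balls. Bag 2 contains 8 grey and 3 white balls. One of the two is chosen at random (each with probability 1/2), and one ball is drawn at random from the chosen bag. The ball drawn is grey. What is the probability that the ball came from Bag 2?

14/25

P(grey | Bag 1) = 4/7; P(grey | Bag 2) = 8/11.
P(grey) = 1/2·4/7 + 1/2·8/11 = 50/77.
By Bayes' rule, P(Bag 2 | grey) = 4/11 / 50/77 = 14/25 ≈ 0.5600.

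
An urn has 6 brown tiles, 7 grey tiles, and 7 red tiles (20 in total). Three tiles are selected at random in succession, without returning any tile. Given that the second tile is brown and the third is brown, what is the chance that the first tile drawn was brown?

P(first=brown and the second tile is brown and the third is brown) = (6/20)·(5/19)·(4/18) = 1/57.
P(E) = Σ over first color = 1/57 + 7/228 + 7/228 = 3/38.
By Bayes, P(first=brown | E) = 1/57 / 3/38 = 2/9 ≈ 0.2222.

2/9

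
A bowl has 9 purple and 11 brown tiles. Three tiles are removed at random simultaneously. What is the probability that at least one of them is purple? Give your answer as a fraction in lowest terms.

Use the complement: P(at least one purple) = 1 − P(no purple).
P(none) = C(11,3)/C(20,3) = 165/1140.
So P = 1 − 165/1140 = 65/76 ≈ 0.8553.

65/76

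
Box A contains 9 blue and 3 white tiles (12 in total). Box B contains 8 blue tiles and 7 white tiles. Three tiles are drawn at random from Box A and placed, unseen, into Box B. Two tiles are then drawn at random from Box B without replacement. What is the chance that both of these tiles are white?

129/748

Condition on how many of the transferred tiles are white (from Box A: 3 white of 12; then Box B has 18 total).
  0 white: C(3,0)C(9,3)/C(12,3) = 21/55; then P = C(7,2)/C(18,2) = 7/51
  1 white: C(3,1)C(9,2)/C(12,3) = 27/55; then P = C(8,2)/C(18,2) = 28/153
  2 white: C(3,2)C(9,1)/C(12,3) = 27/220; then P = C(9,2)/C(18,2) = 4/17
  3 white: C(3,3)C(9,0)/C(12,3) = 1/220; then P = C(10,2)/C(18,2) = 5/17
P(both white) = 129/748 ≈ 0.1725.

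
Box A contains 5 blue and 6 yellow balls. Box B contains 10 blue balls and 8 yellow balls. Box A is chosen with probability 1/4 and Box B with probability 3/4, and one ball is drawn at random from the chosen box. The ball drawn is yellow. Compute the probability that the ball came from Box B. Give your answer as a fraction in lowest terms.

22/31

P(yellow | Box A) = 6/11; P(yellow | Box B) = 4/9.
P(yellow) = 1/4·6/11 + 3/4·4/9 = 31/66.
By Bayes' rule, P(Box B | yellow) = 1/3 / 31/66 = 22/31 ≈ 0.7097.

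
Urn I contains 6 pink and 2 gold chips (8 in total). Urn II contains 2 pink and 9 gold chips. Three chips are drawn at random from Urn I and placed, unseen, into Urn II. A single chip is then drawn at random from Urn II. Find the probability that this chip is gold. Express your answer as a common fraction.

39/56

Condition on how many of the transferred chips are gold (from Urn I: 2 gold of 8; then Urn II has 14 total).
  0 gold: C(2,0)C(6,3)/C(8,3) = 5/14; then P = 9/14
  1 gold: C(2,1)C(6,2)/C(8,3) = 15/28; then P = 10/14
  2 gold: C(2,2)C(6,1)/C(8,3) = 3/28; then P = 11/14
P(gold from Urn II) = 39/56 ≈ 0.6964.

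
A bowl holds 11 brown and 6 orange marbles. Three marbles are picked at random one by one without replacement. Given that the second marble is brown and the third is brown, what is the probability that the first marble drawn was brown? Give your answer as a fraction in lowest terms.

3/5

P(first=brown and the second marble is brown and the third is brown) = (11/17)·(10/16)·(9/15) = 33/136.
P(E) = Σ over first color = 33/136 + 11/68 = 55/136.
By Bayes, P(first=brown | E) = 33/136 / 55/136 = 3/5 ≈ 0.6000.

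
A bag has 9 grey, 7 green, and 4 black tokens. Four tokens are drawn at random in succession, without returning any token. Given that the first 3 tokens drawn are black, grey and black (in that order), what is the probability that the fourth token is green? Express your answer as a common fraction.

7/17

After removing 1 grey, 2 black, the bag has 7 green out of 17 remaining.
P(fourth is green | given) = 7/17 ≈ 0.4118.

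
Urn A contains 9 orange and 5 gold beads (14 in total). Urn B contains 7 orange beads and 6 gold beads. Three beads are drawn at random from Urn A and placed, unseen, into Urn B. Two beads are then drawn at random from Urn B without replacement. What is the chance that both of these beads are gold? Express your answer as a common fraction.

33/182

Condition on how many of the transferred beads are gold (from Urn A: 5 gold of 14; then Urn B has 16 total).
  0 gold: C(5,0)C(9,3)/C(14,3) = 3/13; then P = C(6,2)/C(16,2) = 1/8
  1 gold: C(5,1)C(9,2)/C(14,3) = 45/91; then P = C(7,2)/C(16,2) = 7/40
  2 gold: C(5,2)C(9,1)/C(14,3) = 45/182; then P = C(8,2)/C(16,2) = 7/30
  3 gold: C(5,3)C(9,0)/C(14,3) = 5/182; then P = C(9,2)/C(16,2) = 3/10
P(both gold) = 33/182 ≈ 0.1813.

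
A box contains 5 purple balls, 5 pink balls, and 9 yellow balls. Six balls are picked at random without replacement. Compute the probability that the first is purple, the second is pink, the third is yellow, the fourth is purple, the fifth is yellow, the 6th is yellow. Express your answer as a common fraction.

5/1938

Multiply the conditional probability of each draw in order, without replacement, so each draw removes one from its color and from the total.
P = (5/19) · (5/18) · (9/17) · (4/16) · (8/15) · (7/14) = 5/1938 ≈ 0.0026.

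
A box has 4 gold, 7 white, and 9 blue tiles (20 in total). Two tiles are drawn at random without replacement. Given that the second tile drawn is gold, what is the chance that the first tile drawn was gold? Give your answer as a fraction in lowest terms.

P(first=gold and the second tile drawn is gold) = (4/20)·(3/19) = 3/95.
P(the second tile drawn is gold) = Σ over first color = 3/95 + 7/95 + 9/95 = 1/5.
By Bayes, P(first=gold | the second tile drawn is gold) = 3/95 / 1/5 = 3/19 ≈ 0.1579.

3/19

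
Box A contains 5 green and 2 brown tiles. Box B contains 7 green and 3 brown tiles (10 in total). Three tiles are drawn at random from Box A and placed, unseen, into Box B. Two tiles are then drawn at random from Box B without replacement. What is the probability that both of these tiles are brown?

Condition on how many of the transferred tiles are brown (from Box A: 2 brown of 7; then Box B has 13 total).
  0 brown: C(2,0)C(5,3)/C(7,3) = 2/7; then P = C(3,2)/C(13,2) = 1/26
  1 brown: C(2,1)C(5,2)/C(7,3) = 4/7; then P = C(4,2)/C(13,2) = 1/13
  2 brown: C(2,2)C(5,1)/C(7,3) = 1/7; then P = C(5,2)/C(13,2) = 5/39
P(both brown) = 20/273 ≈ 0.0733.

20/273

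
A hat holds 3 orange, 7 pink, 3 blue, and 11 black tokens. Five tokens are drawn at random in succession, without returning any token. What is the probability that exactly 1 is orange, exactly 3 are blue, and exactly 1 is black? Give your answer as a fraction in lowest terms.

Unordered draws without replacement: count favorable combinations over C(24,5).
Favorable = C(3,1) · C(7,0) · C(3,3) · C(11,1) = 33; total = C(24,5) = 42504.
P = 33/42504 = 1/1288 ≈ 0.0008.

1/1288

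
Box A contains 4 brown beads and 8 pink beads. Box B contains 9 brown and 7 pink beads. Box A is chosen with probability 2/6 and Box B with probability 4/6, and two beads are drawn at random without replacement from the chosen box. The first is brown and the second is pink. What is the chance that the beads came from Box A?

320/1013

P(E | Box A) = 8/33; P(E | Box B) = 21/80.
P(E) = 1/3·8/33 + 2/3·21/80 = 1013/3960.
By Bayes' rule, P(Box A | E) = 8/99 / 1013/3960 = 320/1013 ≈ 0.3159.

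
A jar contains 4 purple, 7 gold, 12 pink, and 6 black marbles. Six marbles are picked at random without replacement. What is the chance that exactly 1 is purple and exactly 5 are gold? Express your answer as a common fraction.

Unordered draws without replacement: count favorable combinations over C(29,6).
Favorable = C(4,1) · C(7,5) · C(12,0) · C(6,0) = 84; total = C(29,6) = 475020.
P = 84/475020 = 1/5655 ≈ 0.0002.

1/5655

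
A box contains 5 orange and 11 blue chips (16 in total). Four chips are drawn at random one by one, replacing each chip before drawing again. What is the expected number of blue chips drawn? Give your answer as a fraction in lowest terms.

By linearity of expectation, E[X] = Σ P(draw i is blue); each independent draw has P(blue) = 11/16.
E[X] = 4 · 11/16 = 11/4 ≈ 2.7500.

11/4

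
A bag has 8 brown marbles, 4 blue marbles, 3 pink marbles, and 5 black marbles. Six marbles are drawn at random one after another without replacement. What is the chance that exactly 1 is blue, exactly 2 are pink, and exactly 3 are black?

Unordered draws without replacement: count favorable combinations over C(20,6).
Favorable = C(8,0) · C(4,1) · C(3,2) · C(5,3) = 120; total = C(20,6) = 38760.
P = 120/38760 = 1/323 ≈ 0.0031.

1/323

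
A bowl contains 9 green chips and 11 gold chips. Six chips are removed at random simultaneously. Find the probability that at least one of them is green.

Use the complement: P(at least one green) = 1 − P(no green).
P(none) = C(11,6)/C(20,6) = 462/38760.
So P = 1 − 462/38760 = 6383/6460 ≈ 0.9881.

6383/6460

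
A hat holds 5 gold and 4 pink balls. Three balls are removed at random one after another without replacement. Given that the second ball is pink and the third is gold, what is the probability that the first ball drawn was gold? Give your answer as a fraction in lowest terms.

P(first=gold and the second ball is pink and the third is gold) = (5/9)·(4/8)·(4/7) = 10/63.
P(E) = Σ over first color = 10/63 + 5/42 = 5/18.
By Bayes, P(first=gold | E) = 10/63 / 5/18 = 4/7 ≈ 0.5714.

4/7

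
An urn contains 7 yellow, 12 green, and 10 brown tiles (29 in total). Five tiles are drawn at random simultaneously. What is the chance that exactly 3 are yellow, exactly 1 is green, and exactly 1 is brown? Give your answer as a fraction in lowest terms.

Unordered draws without replacement: count favorable combinations over C(29,5).
Favorable = C(7,3) · C(12,1) · C(10,1) = 4200; total = C(29,5) = 118755.
P = 4200/118755 = 40/1131 ≈ 0.0354.

40/1131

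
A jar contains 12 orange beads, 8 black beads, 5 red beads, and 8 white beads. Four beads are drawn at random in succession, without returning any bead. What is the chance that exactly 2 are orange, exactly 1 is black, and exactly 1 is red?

Unordered draws without replacement: count favorable combinations over C(33,4).
Favorable = C(12,2) · C(8,1) · C(5,1) · C(8,0) = 2640; total = C(33,4) = 40920.
P = 2640/40920 = 2/31 ≈ 0.0645.

2/31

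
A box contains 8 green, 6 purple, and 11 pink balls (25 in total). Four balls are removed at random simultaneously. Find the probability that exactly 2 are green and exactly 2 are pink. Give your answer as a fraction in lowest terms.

14/115

Unordered draws without replacement: count favorable combinations over C(25,4).
Favorable = C(8,2) · C(6,0) · C(11,2) = 1540; total = C(25,4) = 12650.
P = 1540/12650 = 14/115 ≈ 0.1217.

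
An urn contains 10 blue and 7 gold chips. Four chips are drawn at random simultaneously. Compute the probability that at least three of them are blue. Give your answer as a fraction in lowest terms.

Sum the hypergeometric tail for j = 3,…,4 blue chips.
Favorable = C(10,3)·C(7,1) + C(10,4)·C(7,0) = 1050; total = C(17,4) = 2380.
P = 1050/2380 = 15/34 ≈ 0.4412.

15/34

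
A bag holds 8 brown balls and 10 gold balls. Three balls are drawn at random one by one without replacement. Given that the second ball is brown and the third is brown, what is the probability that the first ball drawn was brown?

3/8

P(first=brown and the second ball is brown and the third is brown) = (8/18)·(7/17)·(6/16) = 7/102.
P(E) = Σ over first color = 7/102 + 35/306 = 28/153.
By Bayes, P(first=brown | E) = 7/102 / 28/153 = 3/8 ≈ 0.3750.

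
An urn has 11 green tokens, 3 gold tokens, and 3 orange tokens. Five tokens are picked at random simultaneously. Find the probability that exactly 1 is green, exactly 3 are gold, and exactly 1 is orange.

Unordered draws without replacement: count favorable combinations over C(17,5).
Favorable = C(11,1) · C(3,3) · C(3,1) = 33; total = C(17,5) = 6188.
P = 33/6188 = 33/6188 ≈ 0.0053.

33/6188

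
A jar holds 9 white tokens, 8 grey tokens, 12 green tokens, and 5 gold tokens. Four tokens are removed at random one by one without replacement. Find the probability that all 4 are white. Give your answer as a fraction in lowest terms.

63/23188

Unordered draws without replacement: count favorable combinations over C(34,4).
Favorable = C(9,4) · C(8,0) · C(12,0) · C(5,0) = 126; total = C(34,4) = 46376.
P = 126/46376 = 63/23188 ≈ 0.0027.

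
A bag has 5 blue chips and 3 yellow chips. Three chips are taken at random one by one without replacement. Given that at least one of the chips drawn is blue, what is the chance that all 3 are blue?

P(all 3 blue) = C(5,3)/C(8,3) = 5/28; P(at least one blue) = 1 − C(3,3)/C(8,3) = 55/56.
Since 'all 3 blue' ⊆ 'at least one blue', P(all 3 | at least one) = 5/28 / 55/56 = 2/11 ≈ 0.1818.

2/11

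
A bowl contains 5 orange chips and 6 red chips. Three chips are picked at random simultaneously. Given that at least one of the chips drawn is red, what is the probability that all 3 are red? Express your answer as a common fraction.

4/31

P(all 3 red) = C(6,3)/C(11,3) = 4/33; P(at least one red) = 1 − C(5,3)/C(11,3) = 31/33.
Since 'all 3 red' ⊆ 'at least one red', P(all 3 | at least one) = 4/33 / 31/33 = 4/31 ≈ 0.1290.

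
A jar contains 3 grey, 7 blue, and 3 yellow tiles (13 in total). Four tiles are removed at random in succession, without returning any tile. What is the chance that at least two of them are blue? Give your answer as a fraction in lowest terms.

112/143

Sum the hypergeometric tail for j = 2,…,4 blue tiles.
Favorable = C(7,2)·C(6,2) + C(7,3)·C(6,1) + C(7,4)·C(6,0) = 560; total = C(13,4) = 715.
P = 560/715 = 112/143 ≈ 0.7832.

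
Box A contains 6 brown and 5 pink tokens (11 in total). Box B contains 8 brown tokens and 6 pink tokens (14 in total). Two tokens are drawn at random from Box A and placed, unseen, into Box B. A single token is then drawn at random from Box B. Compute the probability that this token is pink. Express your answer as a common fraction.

Condition on how many of the transferred tokens are pink (from Box A: 5 pink of 11; then Box B has 16 total).
  0 pink: C(5,0)C(6,2)/C(11,2) = 3/11; then P = 6/16
  1 pink: C(5,1)C(6,1)/C(11,2) = 6/11; then P = 7/16
  2 pink: C(5,2)C(6,0)/C(11,2) = 2/11; then P = 8/16
P(pink from Box B) = 19/44 ≈ 0.4318.

19/44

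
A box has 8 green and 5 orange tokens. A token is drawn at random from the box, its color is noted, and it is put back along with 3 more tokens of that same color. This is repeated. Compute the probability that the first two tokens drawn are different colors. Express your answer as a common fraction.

5/13

Either orange then green, or green then orange; after the first draw the total is 16.
P = (5/13)·(8/16) + (8/13)·(5/16) = 5/13 ≈ 0.3846.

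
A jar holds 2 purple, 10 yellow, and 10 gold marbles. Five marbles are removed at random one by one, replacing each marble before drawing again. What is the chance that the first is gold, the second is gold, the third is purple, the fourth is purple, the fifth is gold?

Multiply the conditional probability of each draw in order, with replacement (the composition resets each draw).
P = (10/22) · (10/22) · (2/22) · (2/22) · (10/22) = 125/161051 ≈ 0.0008.

125/161051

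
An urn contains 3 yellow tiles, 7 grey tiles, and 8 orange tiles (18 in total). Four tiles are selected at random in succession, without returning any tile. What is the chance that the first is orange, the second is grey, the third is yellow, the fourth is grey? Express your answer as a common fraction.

7/510

Multiply the conditional probability of each draw in order, without replacement, so each draw removes one from its color and from the total.
P = (8/18) · (7/17) · (3/16) · (6/15) = 7/510 ≈ 0.0137.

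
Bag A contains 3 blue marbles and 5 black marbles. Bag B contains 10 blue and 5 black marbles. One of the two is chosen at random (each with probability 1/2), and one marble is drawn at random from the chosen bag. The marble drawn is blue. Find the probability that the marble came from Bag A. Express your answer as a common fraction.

P(blue | Bag A) = 3/8; P(blue | Bag B) = 2/3.
P(blue) = 1/2·3/8 + 1/2·2/3 = 25/48.
By Bayes' rule, P(Bag A | blue) = 3/16 / 25/48 = 9/25 ≈ 0.3600.

9/25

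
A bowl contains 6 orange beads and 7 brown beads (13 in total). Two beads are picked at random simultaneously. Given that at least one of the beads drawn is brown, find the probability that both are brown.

1/3

P(both brown) = C(7,2)/C(13,2) = 7/26; P(at least one brown) = 1 − C(6,2)/C(13,2) = 21/26.
Since 'both brown' ⊆ 'at least one brown', P(both | at least one) = 7/26 / 21/26 = 1/3 ≈ 0.3333.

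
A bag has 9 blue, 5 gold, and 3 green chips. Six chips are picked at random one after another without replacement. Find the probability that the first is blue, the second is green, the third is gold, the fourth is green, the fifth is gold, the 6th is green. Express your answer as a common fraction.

Multiply the conditional probability of each draw in order, without replacement, so each draw removes one from its color and from the total.
P = (9/17) · (3/16) · (5/15) · (2/14) · (4/13) · (1/12) = 3/24752 ≈ 0.0001.

3/24752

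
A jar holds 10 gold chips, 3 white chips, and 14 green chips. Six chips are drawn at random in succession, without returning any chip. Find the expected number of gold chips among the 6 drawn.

20/9

By linearity of expectation, E[X] = Σ P(draw i is gold); by symmetry each draw (even without replacement) has P(gold) = 10/27.
E[X] = 6 · 10/27 = 20/9 ≈ 2.2222.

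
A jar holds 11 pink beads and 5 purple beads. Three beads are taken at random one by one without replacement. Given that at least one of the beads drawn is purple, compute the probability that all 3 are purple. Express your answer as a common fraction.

2/79

P(all 3 purple) = C(5,3)/C(16,3) = 1/56; P(at least one purple) = 1 − C(11,3)/C(16,3) = 79/112.
Since 'all 3 purple' ⊆ 'at least one purple', P(all 3 | at least one) = 1/56 / 79/112 = 2/79 ≈ 0.0253.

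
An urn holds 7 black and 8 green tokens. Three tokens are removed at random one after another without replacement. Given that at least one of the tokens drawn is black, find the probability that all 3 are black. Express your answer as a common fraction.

5/57

P(all 3 black) = C(7,3)/C(15,3) = 1/13; P(at least one black) = 1 − C(8,3)/C(15,3) = 57/65.
Since 'all 3 black' ⊆ 'at least one black', P(all 3 | at least one) = 1/13 / 57/65 = 5/57 ≈ 0.0877.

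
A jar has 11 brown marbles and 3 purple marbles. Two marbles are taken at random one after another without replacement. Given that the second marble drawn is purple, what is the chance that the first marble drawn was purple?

P(first=purple and the second marble drawn is purple) = (3/14)·(2/13) = 3/91.
P(the second marble drawn is purple) = Σ over first color = 33/182 + 3/91 = 3/14.
By Bayes, P(first=purple | the second marble drawn is purple) = 3/91 / 3/14 = 2/13 ≈ 0.1538.

2/13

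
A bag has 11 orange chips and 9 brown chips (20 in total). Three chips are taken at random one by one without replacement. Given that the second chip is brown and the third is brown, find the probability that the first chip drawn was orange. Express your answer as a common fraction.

11/18

P(first=orange and the second chip is brown and the third is brown) = (11/20)·(9/19)·(8/18) = 11/95.
P(E) = Σ over first color = 11/95 + 7/95 = 18/95.
By Bayes, P(first=orange | E) = 11/95 / 18/95 = 11/18 ≈ 0.6111.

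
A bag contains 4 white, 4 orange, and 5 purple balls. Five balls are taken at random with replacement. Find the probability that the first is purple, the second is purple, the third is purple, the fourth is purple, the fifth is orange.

2500/371293

Multiply the conditional probability of each draw in order, with replacement (the composition resets each draw).
P = (5/13) · (5/13) · (5/13) · (5/13) · (4/13) = 2500/371293 ≈ 0.0067.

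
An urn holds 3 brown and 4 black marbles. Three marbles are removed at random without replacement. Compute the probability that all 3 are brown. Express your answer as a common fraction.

Unordered draws without replacement: count favorable combinations over C(7,3).
Favorable = C(3,3) · C(4,0) = 1; total = C(7,3) = 35.
P = 1/35 = 1/35 ≈ 0.0286.

1/35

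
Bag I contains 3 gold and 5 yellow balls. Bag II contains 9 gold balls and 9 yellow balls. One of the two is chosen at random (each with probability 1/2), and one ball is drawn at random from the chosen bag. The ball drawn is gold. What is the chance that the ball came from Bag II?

4/7

P(gold | Bag I) = 3/8; P(gold | Bag II) = 1/2.
P(gold) = 1/2·3/8 + 1/2·1/2 = 7/16.
By Bayes' rule, P(Bag II | gold) = 1/4 / 7/16 = 4/7 ≈ 0.5714.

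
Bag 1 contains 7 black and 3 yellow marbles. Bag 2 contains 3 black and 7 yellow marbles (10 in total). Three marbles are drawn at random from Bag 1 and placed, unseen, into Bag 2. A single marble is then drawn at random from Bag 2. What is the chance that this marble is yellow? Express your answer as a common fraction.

Condition on how many of the transferred marbles are yellow (from Bag 1: 3 yellow of 10; then Bag 2 has 13 total).
  0 yellow: C(3,0)C(7,3)/C(10,3) = 7/24; then P = 7/13
  1 yellow: C(3,1)C(7,2)/C(10,3) = 21/40; then P = 8/13
  2 yellow: C(3,2)C(7,1)/C(10,3) = 7/40; then P = 9/13
  3 yellow: C(3,3)C(7,0)/C(10,3) = 1/120; then P = 10/13
P(yellow from Bag 2) = 79/130 ≈ 0.6077.

79/130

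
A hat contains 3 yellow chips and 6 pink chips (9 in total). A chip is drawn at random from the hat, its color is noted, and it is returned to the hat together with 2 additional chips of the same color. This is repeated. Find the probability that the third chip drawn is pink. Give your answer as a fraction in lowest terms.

2/3

Sum over the four possibilities for the first two draws (pink/not-pink each), tracking how the pink count and total change by +2 per draw.
P(third is pink) = 2/3 ≈ 0.6667. (In a Pólya urn every draw has the same marginal probability 6/9.)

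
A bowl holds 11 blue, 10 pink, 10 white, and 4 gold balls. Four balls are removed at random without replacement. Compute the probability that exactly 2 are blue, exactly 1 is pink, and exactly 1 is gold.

Unordered draws without replacement: count favorable combinations over C(35,4).
Favorable = C(11,2) · C(10,1) · C(10,0) · C(4,1) = 2200; total = C(35,4) = 52360.
P = 2200/52360 = 5/119 ≈ 0.0420.

5/119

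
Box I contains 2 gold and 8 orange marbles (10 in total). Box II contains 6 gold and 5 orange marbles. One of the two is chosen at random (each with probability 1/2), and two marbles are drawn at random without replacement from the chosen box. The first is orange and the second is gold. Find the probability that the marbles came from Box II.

135/223

P(E | Box I) = 8/45; P(E | Box II) = 3/11.
P(E) = 1/2·8/45 + 1/2·3/11 = 223/990.
By Bayes' rule, P(Box II | E) = 3/22 / 223/990 = 135/223 ≈ 0.6054.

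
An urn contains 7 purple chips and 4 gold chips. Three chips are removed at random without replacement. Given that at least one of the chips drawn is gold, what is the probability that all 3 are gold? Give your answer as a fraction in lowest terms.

P(all 3 gold) = C(4,3)/C(11,3) = 4/165; P(at least one gold) = 1 − C(7,3)/C(11,3) = 26/33.
Since 'all 3 gold' ⊆ 'at least one gold', P(all 3 | at least one) = 4/165 / 26/33 = 2/65 ≈ 0.0308.

2/65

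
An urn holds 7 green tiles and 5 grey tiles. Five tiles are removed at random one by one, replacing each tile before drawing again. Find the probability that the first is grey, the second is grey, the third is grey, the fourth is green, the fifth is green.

Multiply the conditional probability of each draw in order, with replacement (the composition resets each draw).
P = (5/12) · (5/12) · (5/12) · (7/12) · (7/12) = 6125/248832 ≈ 0.0246.

6125/248832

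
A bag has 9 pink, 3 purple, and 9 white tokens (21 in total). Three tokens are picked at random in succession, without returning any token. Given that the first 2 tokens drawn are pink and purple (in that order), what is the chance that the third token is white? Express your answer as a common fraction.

9/19

After removing 1 pink, 1 purple, the bag has 9 white out of 19 remaining.
P(third is white | given) = 9/19 ≈ 0.4737.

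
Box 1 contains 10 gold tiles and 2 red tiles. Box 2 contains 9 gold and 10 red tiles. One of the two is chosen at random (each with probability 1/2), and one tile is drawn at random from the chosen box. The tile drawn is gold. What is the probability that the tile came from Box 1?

P(gold | Box 1) = 5/6; P(gold | Box 2) = 9/19.
P(gold) = 1/2·5/6 + 1/2·9/19 = 149/228.
By Bayes' rule, P(Box 1 | gold) = 5/12 / 149/228 = 95/149 ≈ 0.6376.

95/149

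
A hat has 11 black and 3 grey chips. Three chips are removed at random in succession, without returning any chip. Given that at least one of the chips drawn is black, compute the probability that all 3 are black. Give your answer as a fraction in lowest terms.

P(all 3 black) = C(11,3)/C(14,3) = 165/364; P(at least one black) = 1 − C(3,3)/C(14,3) = 363/364.
Since 'all 3 black' ⊆ 'at least one black', P(all 3 | at least one) = 165/364 / 363/364 = 5/11 ≈ 0.4545.

5/11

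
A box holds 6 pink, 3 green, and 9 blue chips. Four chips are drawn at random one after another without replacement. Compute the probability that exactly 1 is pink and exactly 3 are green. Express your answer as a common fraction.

1/510

Unordered draws without replacement: count favorable combinations over C(18,4).
Favorable = C(6,1) · C(3,3) · C(9,0) = 6; total = C(18,4) = 3060.
P = 6/3060 = 1/510 ≈ 0.0020.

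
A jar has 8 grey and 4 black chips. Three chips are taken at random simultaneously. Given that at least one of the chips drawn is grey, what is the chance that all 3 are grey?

P(all 3 grey) = C(8,3)/C(12,3) = 14/55; P(at least one grey) = 1 − C(4,3)/C(12,3) = 54/55.
Since 'all 3 grey' ⊆ 'at least one grey', P(all 3 | at least one) = 14/55 / 54/55 = 7/27 ≈ 0.2593.

7/27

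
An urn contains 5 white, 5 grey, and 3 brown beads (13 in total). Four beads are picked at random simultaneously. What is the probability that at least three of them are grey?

17/143

Sum the hypergeometric tail for j = 3,…,4 grey beads.
Favorable = C(5,3)·C(8,1) + C(5,4)·C(8,0) = 85; total = C(13,4) = 715.
P = 85/715 = 17/143 ≈ 0.1189.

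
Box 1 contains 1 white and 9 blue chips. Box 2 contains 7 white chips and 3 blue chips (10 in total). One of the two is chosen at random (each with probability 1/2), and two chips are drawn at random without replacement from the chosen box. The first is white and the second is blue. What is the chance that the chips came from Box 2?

7/10

P(E | Box 1) = 1/10; P(E | Box 2) = 7/30.
P(E) = 1/2·1/10 + 1/2·7/30 = 1/6.
By Bayes' rule, P(Box 2 | E) = 7/60 / 1/6 = 7/10 ≈ 0.7000.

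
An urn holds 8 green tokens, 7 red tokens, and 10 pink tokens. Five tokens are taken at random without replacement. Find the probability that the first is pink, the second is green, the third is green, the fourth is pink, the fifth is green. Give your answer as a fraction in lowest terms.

6/1265

Multiply the conditional probability of each draw in order, without replacement, so each draw removes one from its color and from the total.
P = (10/25) · (8/24) · (7/23) · (9/22) · (6/21) = 6/1265 ≈ 0.0047.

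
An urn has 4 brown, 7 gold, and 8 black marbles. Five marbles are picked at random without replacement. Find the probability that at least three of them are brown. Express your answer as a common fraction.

Sum the hypergeometric tail for j = 3,…,4 brown marbles.
Favorable = C(4,3)·C(15,2) + C(4,4)·C(15,1) = 435; total = C(19,5) = 11628.
P = 435/11628 = 145/3876 ≈ 0.0374.

145/3876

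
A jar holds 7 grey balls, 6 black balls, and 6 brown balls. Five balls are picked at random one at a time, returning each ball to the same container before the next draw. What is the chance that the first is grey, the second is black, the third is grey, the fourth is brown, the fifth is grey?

12348/2476099

Multiply the conditional probability of each draw in order, with replacement (the composition resets each draw).
P = (7/19) · (6/19) · (7/19) · (6/19) · (7/19) = 12348/2476099 ≈ 0.0050.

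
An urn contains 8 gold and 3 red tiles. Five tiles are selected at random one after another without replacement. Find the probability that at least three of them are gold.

31/33

Sum the hypergeometric tail for j = 3,…,5 gold tiles.
Favorable = C(8,3)·C(3,2) + C(8,4)·C(3,1) + C(8,5)·C(3,0) = 434; total = C(11,5) = 462.
P = 434/462 = 31/33 ≈ 0.9394.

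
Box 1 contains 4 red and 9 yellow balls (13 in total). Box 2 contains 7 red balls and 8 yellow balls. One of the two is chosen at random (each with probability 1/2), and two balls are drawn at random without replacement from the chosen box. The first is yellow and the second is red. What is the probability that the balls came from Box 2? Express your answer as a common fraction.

52/97

P(E | Box 1) = 3/13; P(E | Box 2) = 4/15.
P(E) = 1/2·3/13 + 1/2·4/15 = 97/390.
By Bayes' rule, P(Box 2 | E) = 2/15 / 97/390 = 52/97 ≈ 0.5361.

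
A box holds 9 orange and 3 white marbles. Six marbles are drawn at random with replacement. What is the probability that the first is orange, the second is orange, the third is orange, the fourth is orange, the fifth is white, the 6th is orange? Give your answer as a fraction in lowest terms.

243/4096

Multiply the conditional probability of each draw in order, with replacement (the composition resets each draw).
P = (9/12) · (9/12) · (9/12) · (9/12) · (3/12) · (9/12) = 243/4096 ≈ 0.0593.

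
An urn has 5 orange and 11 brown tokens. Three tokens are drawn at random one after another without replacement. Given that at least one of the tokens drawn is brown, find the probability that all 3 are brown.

3/10

P(all 3 brown) = C(11,3)/C(16,3) = 33/112; P(at least one brown) = 1 − C(5,3)/C(16,3) = 55/56.
Since 'all 3 brown' ⊆ 'at least one brown', P(all 3 | at least one) = 33/112 / 55/56 = 3/10 ≈ 0.3000.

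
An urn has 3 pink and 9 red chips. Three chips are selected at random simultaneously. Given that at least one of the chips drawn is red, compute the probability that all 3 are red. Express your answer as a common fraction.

P(all 3 red) = C(9,3)/C(12,3) = 21/55; P(at least one red) = 1 − C(3,3)/C(12,3) = 219/220.
Since 'all 3 red' ⊆ 'at least one red', P(all 3 | at least one) = 21/55 / 219/220 = 28/73 ≈ 0.3836.

28/73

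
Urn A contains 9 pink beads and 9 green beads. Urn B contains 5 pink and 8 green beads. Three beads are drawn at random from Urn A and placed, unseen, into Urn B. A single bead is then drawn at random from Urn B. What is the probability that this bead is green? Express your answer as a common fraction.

19/32

Condition on how many of the transferred beads are green (from Urn A: 9 green of 18; then Urn B has 16 total).
  0 green: C(9,0)C(9,3)/C(18,3) = 7/68; then P = 8/16
  1 green: C(9,1)C(9,2)/C(18,3) = 27/68; then P = 9/16
  2 green: C(9,2)C(9,1)/C(18,3) = 27/68; then P = 10/16
  3 green: C(9,3)C(9,0)/C(18,3) = 7/68; then P = 11/16
P(green from Urn B) = 19/32 ≈ 0.5938.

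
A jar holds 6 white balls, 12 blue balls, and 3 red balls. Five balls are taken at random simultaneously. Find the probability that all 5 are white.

Unordered draws without replacement: count favorable combinations over C(21,5).
Favorable = C(6,5) · C(12,0) · C(3,0) = 6; total = C(21,5) = 20349.
P = 6/20349 = 2/6783 ≈ 0.0003.

2/6783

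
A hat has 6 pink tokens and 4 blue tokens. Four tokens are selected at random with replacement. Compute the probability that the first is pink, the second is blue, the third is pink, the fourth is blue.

36/625

Multiply the conditional probability of each draw in order, with replacement (the composition resets each draw).
P = (6/10) · (4/10) · (6/10) · (4/10) = 36/625 ≈ 0.0576.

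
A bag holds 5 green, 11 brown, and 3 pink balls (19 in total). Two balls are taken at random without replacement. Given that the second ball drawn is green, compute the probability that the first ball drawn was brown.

11/18

P(first=brown and the second ball drawn is green) = (11/19)·(5/18) = 55/342.
P(the second ball drawn is green) = Σ over first color = 10/171 + 55/342 + 5/114 = 5/19.
By Bayes, P(first=brown | the second ball drawn is green) = 55/342 / 5/19 = 11/18 ≈ 0.6111.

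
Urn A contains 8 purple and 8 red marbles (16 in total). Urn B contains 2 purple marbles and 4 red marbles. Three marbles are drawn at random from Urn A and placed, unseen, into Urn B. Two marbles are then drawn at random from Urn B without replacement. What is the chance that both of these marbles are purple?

47/360

Condition on how many of the transferred marbles are purple (from Urn A: 8 purple of 16; then Urn B has 9 total).
  0 purple: C(8,0)C(8,3)/C(16,3) = 1/10; then P = C(2,2)/C(9,2) = 1/36
  1 purple: C(8,1)C(8,2)/C(16,3) = 2/5; then P = C(3,2)/C(9,2) = 1/12
  2 purple: C(8,2)C(8,1)/C(16,3) = 2/5; then P = C(4,2)/C(9,2) = 1/6
  3 purple: C(8,3)C(8,0)/C(16,3) = 1/10; then P = C(5,2)/C(9,2) = 5/18
P(both purple) = 47/360 ≈ 0.1306.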